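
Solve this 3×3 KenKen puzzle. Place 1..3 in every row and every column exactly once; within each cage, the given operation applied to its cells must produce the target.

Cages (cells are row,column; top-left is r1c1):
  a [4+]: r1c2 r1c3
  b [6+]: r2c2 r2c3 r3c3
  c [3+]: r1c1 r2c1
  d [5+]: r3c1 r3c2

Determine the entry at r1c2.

1

In row 1, 2 can only go at r1c1, so r1c1 = 2.
Column 1 already has 2, leaving r2c1 = 1.
Column 1 already has 2; hence r3c1 = 3.
Cage d needs two cells with sum 5, which forces r3c2 = 2.
2 is placed in row 3, which forces r3c3 = 1.
The two cells of cage a must have sum 4; hence r1c2 = 1.
1 is placed in column 3, which forces r1c3 = 3.
Column 2 now contains 2; hence r2c2 = 3.
The 3 cells of cage b must have sum 6, which forces r2c3 = 2.
Completed grid: 2 1 3 / 1 3 2 / 3 2 1.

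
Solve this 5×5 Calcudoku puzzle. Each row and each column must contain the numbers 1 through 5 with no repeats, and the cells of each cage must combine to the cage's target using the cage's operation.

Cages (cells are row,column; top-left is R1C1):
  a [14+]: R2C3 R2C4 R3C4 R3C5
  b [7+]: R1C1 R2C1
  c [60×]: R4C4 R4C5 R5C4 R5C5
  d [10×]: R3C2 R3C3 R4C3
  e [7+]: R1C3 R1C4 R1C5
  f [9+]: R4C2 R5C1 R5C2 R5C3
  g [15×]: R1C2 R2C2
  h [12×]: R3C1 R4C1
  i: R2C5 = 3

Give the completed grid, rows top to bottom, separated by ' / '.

5 3 2 4 1 / 2 5 4 1 3 / 3 2 1 5 4 / 4 1 5 3 2 / 1 4 3 2 5

Cage i is a single given cell, so R2C5 = 3.
Cage g's pair has product 15, leaving R1C2 = 3.
Row 2 now contains 3, so R2C2 = 5.
Cage b's pair has sum 7; hence R1C1 = 5.
Cage b's pair has sum 7, so R2C1 = 2.
In row 3, 3 can only go at R3C1, so R3C1 = 3.
3 is placed in column 1, which forces R4C1 = 4.
Column 1 already has 4, leaving R5C1 = 1.
In row 4, 3 can only go at R4C4, so R4C4 = 3.
In row 4, 5 can only go at R4C3, so R4C3 = 5.
Cage f has sum 9, leaving R5C2 = 4.
4 is placed in row 5; hence R5C5 = 5.
Cage a needs sum 14, which forces R3C4 = 5.
Column 5 now contains 5, so R3C5 = 4.
Cage c needs product 60; hence R4C5 = 2.
Row 5 already has 5, which forces R5C4 = 2.
Cage e needs sum 7, leaving R1C3 = 2.
Cage e has sum 7, so R1C4 = 4.
2 is placed in column 5, so R1C5 = 1.
Column 4 now contains 4; hence R2C4 = 1.
Column 3 already has 2, which forces R3C3 = 1.
Row 4 already has 2, so R4C2 = 1.
Row 5 now contains 2, leaving R5C3 = 3.
Row 2 now contains 1; hence R2C3 = 4.
Row 3 already has 1, leaving R3C2 = 2.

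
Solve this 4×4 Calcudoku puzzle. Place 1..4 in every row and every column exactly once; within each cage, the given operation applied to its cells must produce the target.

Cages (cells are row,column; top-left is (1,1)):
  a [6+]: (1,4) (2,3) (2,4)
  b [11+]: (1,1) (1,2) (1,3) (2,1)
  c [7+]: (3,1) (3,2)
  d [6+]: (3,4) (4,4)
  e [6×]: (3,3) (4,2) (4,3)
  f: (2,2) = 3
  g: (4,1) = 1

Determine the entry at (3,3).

Cage f is a single given cell, so (2,2) = 3.
Column 2 already has 3, so (3,2) = 4.
Row 3 now contains 4, which forces (3,4) = 2.
Cage g is a single given cell; hence (4,1) = 1.
Row 4 now contains 1, which forces (4,2) = 2.
Row 4 already has 2, so (4,3) = 3.
2 is placed in column 4, so (4,4) = 4.
The 4 cells of cage b must have sum 11; hence (1,1) = 2.
Column 2 already has 2, so (1,2) = 1.
Cage b has sum 11, leaving (1,3) = 4.
Cage a needs sum 6, so (1,4) = 3.
The 4 cells of cage b must have sum 11, which forces (2,1) = 4.
Cage a needs sum 6, leaving (2,3) = 2.
4 is placed in column 4, so (2,4) = 1.
Row 3 now contains 4, leaving (3,1) = 3.
3 is placed in column 3; hence (3,3) = 1.
Completed grid: 2 1 4 3 / 4 3 2 1 / 3 4 1 2 / 1 2 3 4.

1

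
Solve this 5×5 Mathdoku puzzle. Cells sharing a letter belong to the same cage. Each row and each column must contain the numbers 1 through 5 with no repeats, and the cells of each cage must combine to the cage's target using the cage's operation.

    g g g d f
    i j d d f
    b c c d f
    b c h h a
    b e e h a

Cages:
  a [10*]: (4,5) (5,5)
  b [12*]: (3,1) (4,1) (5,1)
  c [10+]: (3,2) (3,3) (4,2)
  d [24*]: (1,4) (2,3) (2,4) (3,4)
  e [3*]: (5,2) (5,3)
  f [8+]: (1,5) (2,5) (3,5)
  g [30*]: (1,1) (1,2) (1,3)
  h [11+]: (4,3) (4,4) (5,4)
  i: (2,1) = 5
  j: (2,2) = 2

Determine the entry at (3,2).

Cage i is a single given cell, which forces (2,1) = 5.
Cage j is a single given cell, which forces (2,2) = 2.
In column 1, 2 can only go at (1,1), so (1,1) = 2.
Cage d needs product 24, so (3,4) = 2.
In row 5, 2 can only go at (5,5), so (5,5) = 2.
Column 5 now contains 2, which forces (4,5) = 5.
Row 4 needs a 2, and only (4,3) is open for it.
Cage h needs sum 11, so (4,4) = 4.
Cage h needs sum 11, so (5,4) = 5.
Cage d needs product 24; hence (2,3) = 4.
The 3 cells of cage c must have sum 10; hence (3,2) = 4.
The 3 cells of cage f must have sum 8, which forces (1,5) = 4.
Cage b has product 12; hence (5,1) = 4.
Row 1 needs a 1, and only (1,4) is open for it.
1 is placed in column 4, which forces (2,4) = 3.
3 is placed in row 2, which forces (2,5) = 1.
Column 5 already has 1, so (3,5) = 3.
Row 3 now contains 3, which forces (3,1) = 1.
Row 3 now contains 3; hence (3,3) = 5.
Cage b needs product 12, which forces (4,1) = 3.
Cage c needs sum 10; hence (4,2) = 1.
Column 2 now contains 1, so (5,2) = 3.
Row 5 already has 3; hence (5,3) = 1.
Column 2 already has 3, leaving (1,2) = 5.
Column 3 now contains 5; hence (1,3) = 3.
The full grid is 2 5 3 1 4 / 5 2 4 3 1 / 1 4 5 2 3 / 3 1 2 4 5 / 4 3 1 5 2.

4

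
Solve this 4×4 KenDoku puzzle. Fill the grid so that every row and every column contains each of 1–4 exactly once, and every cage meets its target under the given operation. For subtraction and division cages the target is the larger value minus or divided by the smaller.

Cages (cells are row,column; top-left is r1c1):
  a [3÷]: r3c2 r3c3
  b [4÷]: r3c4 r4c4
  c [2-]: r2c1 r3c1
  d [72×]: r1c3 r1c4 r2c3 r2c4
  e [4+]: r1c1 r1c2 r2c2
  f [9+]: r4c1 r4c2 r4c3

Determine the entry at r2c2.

1

Cage e needs sum 4; hence r1c1 = 1.
Cage e has sum 4, which forces r1c2 = 2.
Cage e needs sum 4, leaving r2c2 = 1.
1 is placed in column 2, so r3c2 = 3.
Row 3 already has 3, so r3c3 = 1.
Row 3 now contains 1, so r3c4 = 4.
3 is placed in column 2, leaving r4c2 = 4.
Column 4 now contains 4, so r4c4 = 1.
Cage d needs product 72, which forces r1c3 = 4.
Column 4 now contains 4, so r1c4 = 3.
The two cells of cage c must have difference 2, which forces r2c1 = 4.
The 4 cells of cage d must have product 72, so r2c3 = 3.
Cage d has product 72, so r2c4 = 2.
4 is placed in row 3; hence r3c1 = 2.
Column 1 already has 2; hence r4c1 = 3.
Column 3 already has 3, leaving r4c3 = 2.
Filled in: 1 2 4 3 / 4 1 3 2 / 2 3 1 4 / 3 4 2 1.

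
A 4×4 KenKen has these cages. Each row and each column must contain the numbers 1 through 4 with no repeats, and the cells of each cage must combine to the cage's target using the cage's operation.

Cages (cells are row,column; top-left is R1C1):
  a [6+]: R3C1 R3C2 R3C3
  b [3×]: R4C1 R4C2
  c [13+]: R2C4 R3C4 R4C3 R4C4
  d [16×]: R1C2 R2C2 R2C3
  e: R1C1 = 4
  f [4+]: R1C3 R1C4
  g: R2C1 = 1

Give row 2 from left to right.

Cage e is a single given cell; hence R1C1 = 4.
4 is placed in row 1, which forces R1C2 = 2.
G is a freebie, leaving R2C1 = 1.
1 is placed in row 2; hence R2C2 = 4.
4 is placed in row 2, which forces R2C3 = 2.
2 is placed in row 2; hence R2C4 = 3.
Column 1 now contains 1, so R4C1 = 3.
Row 4 now contains 3, so R4C2 = 1.
Cage c has sum 13, leaving R4C3 = 4.
Column 4 already has 3, which forces R4C4 = 2.
Cage f's pair has sum 4, leaving R1C3 = 3.
Column 4 already has 3, leaving R1C4 = 1.
3 is placed in column 1, so R3C1 = 2.
Column 2 now contains 1, leaving R3C2 = 3.
The 3 cells of cage a must have sum 6; hence R3C3 = 1.
2 is placed in column 4, leaving R3C4 = 4.
The full grid is 4 2 3 1 / 1 4 2 3 / 2 3 1 4 / 3 1 4 2.

1 4 2 3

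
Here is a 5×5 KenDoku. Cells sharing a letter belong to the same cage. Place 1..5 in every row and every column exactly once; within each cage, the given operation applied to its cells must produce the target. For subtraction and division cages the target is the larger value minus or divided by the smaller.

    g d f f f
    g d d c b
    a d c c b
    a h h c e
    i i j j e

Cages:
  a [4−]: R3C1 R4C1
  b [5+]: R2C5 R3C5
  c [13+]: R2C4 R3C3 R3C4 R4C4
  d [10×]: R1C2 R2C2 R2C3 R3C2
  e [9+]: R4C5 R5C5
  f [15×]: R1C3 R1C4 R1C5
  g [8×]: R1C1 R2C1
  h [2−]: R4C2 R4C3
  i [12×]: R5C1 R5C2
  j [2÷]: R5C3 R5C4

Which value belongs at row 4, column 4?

2

Cage d needs product 10, so R2C3 = 1.
Row 1 needs a 4, and only R1C1 is open for it.
Column 1 already has 4, leaving R2C1 = 2.
2 is placed in row 2, leaving R2C2 = 5.
Column 1 already has 4, which forces R5C1 = 3.
Cage i needs two cells with product 12; hence R5C2 = 4.
Row 5 already has 4, so R5C3 = 2.
Row 5 already has 2, so R5C4 = 1.
Row 5 already has 4, so R5C5 = 5.
The 3 cells of cage f must have product 15, so R1C5 = 1.
Column 5 already has 1, leaving R3C5 = 2.
Column 5 already has 5; hence R4C5 = 4.
1 is placed in row 1, which forces R1C2 = 2.
4 is placed in column 5, so R2C5 = 3.
Row 3 already has 2, which forces R3C2 = 1.
1 is placed in column 2, so R4C2 = 3.
Row 4 already has 3, so R4C3 = 5.
The 4 cells of cage c must have sum 13, leaving R4C4 = 2.
Column 3 now contains 5, so R1C3 = 3.
Cage f has product 15, so R1C4 = 5.
Row 2 now contains 3, so R2C4 = 4.
1 is placed in row 3, so R3C1 = 5.
Cage c needs sum 13, leaving R3C3 = 4.
Cage c needs sum 13, which forces R3C4 = 3.
Row 4 already has 5, so R4C1 = 1.
The full grid is 4 2 3 5 1 / 2 5 1 4 3 / 5 1 4 3 2 / 1 3 5 2 4 / 3 4 2 1 5.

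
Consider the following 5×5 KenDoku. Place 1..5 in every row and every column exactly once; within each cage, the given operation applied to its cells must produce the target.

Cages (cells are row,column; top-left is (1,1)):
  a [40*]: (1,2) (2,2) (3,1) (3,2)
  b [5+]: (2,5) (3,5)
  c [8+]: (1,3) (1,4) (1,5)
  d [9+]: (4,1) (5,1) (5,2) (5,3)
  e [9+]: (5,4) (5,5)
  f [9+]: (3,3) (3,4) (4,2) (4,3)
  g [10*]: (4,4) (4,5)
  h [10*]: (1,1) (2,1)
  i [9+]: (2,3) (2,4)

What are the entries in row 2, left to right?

The only place for 3 in row 2 is (2,5).
Cage b needs two cells with sum 5; hence (3,5) = 2.
Column 5 now contains 2, which forces (4,5) = 5.
Column 5 already has 5, leaving (5,5) = 4.
Column 5 now contains 4; hence (1,5) = 1.
5 is placed in row 4, which forces (4,4) = 2.
Row 5 now contains 4, leaving (5,4) = 5.
The two cells of cage i must have sum 9, which forces (2,3) = 5.
5 is placed in column 4; hence (2,4) = 4.
Cage d has sum 9, leaving (4,1) = 3.
The two cells of cage h must have product 10, which forces (1,1) = 5.
Cage c needs sum 8; hence (1,3) = 4.
Column 4 already has 4, so (1,4) = 3.
5 is placed in row 2, so (2,1) = 2.
Row 2 already has 2; hence (2,2) = 1.
Column 4 now contains 3, leaving (3,4) = 1.
1 is placed in column 2; hence (4,2) = 4.
Column 3 now contains 4, which forces (4,3) = 1.
Column 1 already has 2; hence (5,1) = 1.
4 is placed in row 1; hence (1,2) = 2.
Row 3 already has 1; hence (3,1) = 4.
Column 2 already has 4, which forces (3,2) = 5.
Row 3 already has 1, so (3,3) = 3.
Column 2 now contains 2, leaving (5,2) = 3.
Column 3 now contains 3, leaving (5,3) = 2.
Completed grid: 5 2 4 3 1 / 2 1 5 4 3 / 4 5 3 1 2 / 3 4 1 2 5 / 1 3 2 5 4.

2 1 5 4 3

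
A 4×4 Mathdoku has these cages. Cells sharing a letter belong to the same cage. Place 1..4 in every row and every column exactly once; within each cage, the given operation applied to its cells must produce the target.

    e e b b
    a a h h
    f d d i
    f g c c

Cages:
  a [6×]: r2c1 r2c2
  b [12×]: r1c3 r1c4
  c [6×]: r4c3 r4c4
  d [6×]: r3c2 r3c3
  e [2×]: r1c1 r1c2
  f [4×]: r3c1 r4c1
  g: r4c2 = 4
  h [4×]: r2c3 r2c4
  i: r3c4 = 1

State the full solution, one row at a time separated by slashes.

2 1 4 3 / 3 2 1 4 / 4 3 2 1 / 1 4 3 2

I is a freebie, leaving r3c4 = 1.
Cage g is given, which forces r4c2 = 4.
Cage h's pair has product 4; hence r2c3 = 1.
Column 4 already has 1, which forces r2c4 = 4.
Row 3 already has 1, which forces r3c1 = 4.
Row 4 now contains 4, leaving r4c1 = 1.
Column 1 already has 1, leaving r1c1 = 2.
Cage e's pair has product 2, which forces r1c2 = 1.
Cage b's pair has product 12; hence r1c3 = 4.
Column 4 now contains 4, leaving r1c4 = 3.
Column 1 already has 2; hence r2c1 = 3.
3 is placed in row 2; hence r2c2 = 2.
Column 2 now contains 2, so r3c2 = 3.
3 is placed in row 3; hence r3c3 = 2.
Column 3 already has 2, leaving r4c3 = 3.
Column 4 already has 3; hence r4c4 = 2.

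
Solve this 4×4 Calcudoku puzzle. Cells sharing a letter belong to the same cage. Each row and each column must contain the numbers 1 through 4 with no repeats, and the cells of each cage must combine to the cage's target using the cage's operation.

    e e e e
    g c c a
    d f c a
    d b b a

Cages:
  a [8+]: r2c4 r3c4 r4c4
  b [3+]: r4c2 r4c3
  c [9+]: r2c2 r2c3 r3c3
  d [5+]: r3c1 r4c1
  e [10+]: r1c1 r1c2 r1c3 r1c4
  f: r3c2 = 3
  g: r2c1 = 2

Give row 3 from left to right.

1 3 2 4

G is a freebie, so r2c1 = 2.
Cage f is a single given cell, which forces r3c2 = 3.
Column 2 now contains 3, which forces r2c2 = 4.
The only place for 2 in row 3 is r3c3.
The 3 cells of cage c must have sum 9, leaving r2c3 = 3.
Row 2 now contains 3, leaving r2c4 = 1.
Column 4 already has 1; hence r3c4 = 4.
Cage b's pair has sum 3, leaving r4c2 = 2.
Column 3 already has 2; hence r4c3 = 1.
Column 4 now contains 4, so r4c4 = 3.
The 4 cells of cage e must have sum 10, leaving r1c1 = 3.
Column 2 now contains 2, so r1c2 = 1.
Column 3 already has 1, so r1c3 = 4.
Column 4 now contains 3; hence r1c4 = 2.
4 is placed in row 3, which forces r3c1 = 1.
Row 4 now contains 1, which forces r4c1 = 4.
The full grid is 3 1 4 2 / 2 4 3 1 / 1 3 2 4 / 4 2 1 3.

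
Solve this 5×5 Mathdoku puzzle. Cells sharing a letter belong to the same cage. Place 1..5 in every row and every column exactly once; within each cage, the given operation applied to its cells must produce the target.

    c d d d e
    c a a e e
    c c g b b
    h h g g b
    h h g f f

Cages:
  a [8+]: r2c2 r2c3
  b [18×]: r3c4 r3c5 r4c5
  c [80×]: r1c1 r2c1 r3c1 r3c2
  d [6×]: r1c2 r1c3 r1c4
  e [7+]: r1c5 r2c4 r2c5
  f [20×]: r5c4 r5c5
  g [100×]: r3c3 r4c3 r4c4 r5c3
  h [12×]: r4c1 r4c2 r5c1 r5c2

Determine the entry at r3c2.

Cage b needs product 18, so r3c4 = 3.
Cage b has product 18; hence r3c5 = 2.
Cage g has product 100, leaving r4c4 = 5.
The 3 cells of cage b must have product 18, so r4c5 = 3.
Column 4 already has 5, leaving r5c4 = 4.
Row 5 now contains 4; hence r5c5 = 5.
The 3 cells of cage e must have sum 7; hence r2c4 = 2.
Row 3 already has 2, leaving r3c2 = 4.
The 4 cells of cage g must have product 100, leaving r3c3 = 5.
Cage g needs product 100; hence r4c3 = 4.
5 is placed in row 5, which forces r5c3 = 1.
Column 4 already has 2, which forces r1c4 = 1.
1 is placed in row 1; hence r1c5 = 4.
Cage a's pair has sum 8, leaving r2c2 = 5.
Column 3 already has 5, so r2c3 = 3.
Column 5 now contains 4, leaving r2c5 = 1.
5 is placed in row 3; hence r3c1 = 1.
Column 1 now contains 1, so r4c1 = 2.
Row 4 already has 2, so r4c2 = 1.
Column 1 now contains 2, leaving r5c1 = 3.
Row 5 now contains 3, which forces r5c2 = 2.
Row 1 already has 4, leaving r1c1 = 5.
2 is placed in column 2, which forces r1c2 = 3.
Column 3 already has 3, which forces r1c3 = 2.
Row 2 already has 5, leaving r2c1 = 4.
Filled in: 5 3 2 1 4 / 4 5 3 2 1 / 1 4 5 3 2 / 2 1 4 5 3 / 3 2 1 4 5.

4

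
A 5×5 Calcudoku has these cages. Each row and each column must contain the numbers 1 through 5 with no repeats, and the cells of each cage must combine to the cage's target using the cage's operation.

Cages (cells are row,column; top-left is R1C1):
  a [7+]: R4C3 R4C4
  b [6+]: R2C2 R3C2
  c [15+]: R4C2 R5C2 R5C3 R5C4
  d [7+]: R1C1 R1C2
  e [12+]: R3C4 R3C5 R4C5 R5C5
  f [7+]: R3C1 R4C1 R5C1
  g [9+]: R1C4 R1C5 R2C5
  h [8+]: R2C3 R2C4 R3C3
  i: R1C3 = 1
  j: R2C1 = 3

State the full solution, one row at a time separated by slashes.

5 2 1 4 3 / 3 5 4 1 2 / 4 1 3 2 5 / 1 3 2 5 4 / 2 4 5 3 1

I is a freebie, so R1C3 = 1.
Cage j is a single given cell, so R2C1 = 3.
In column 1, 5 can only go at R1C1, so R1C1 = 5.
Cage d's pair has sum 7, so R1C2 = 2.
The 3 cells of cage g must have sum 9; hence R2C5 = 2.
2 is placed in row 2, which forces R2C4 = 1.
Row 2 now contains 1; hence R2C2 = 5.
Row 2 already has 5, which forces R2C3 = 4.
Cage b needs two cells with sum 6, leaving R3C2 = 1.
Cage h has sum 8, so R3C3 = 3.
Cage c has sum 15, leaving R4C2 = 3.
Cage c has sum 15, which forces R5C2 = 4.
Column 3 already has 3, so R5C3 = 5.
Row 5 now contains 5, leaving R5C4 = 3.
Row 5 already has 3, which forces R5C5 = 1.
3 is placed in column 4, so R1C4 = 4.
Cage g needs sum 9, which forces R1C5 = 3.
Cage f has sum 7, so R3C1 = 4.
Cage e needs sum 12, which forces R3C4 = 2.
Row 3 already has 4, leaving R3C5 = 5.
Cage f needs sum 7, leaving R4C1 = 1.
5 is placed in column 3, so R4C3 = 2.
The two cells of cage a must have sum 7, which forces R4C4 = 5.
Column 5 already has 5, which forces R4C5 = 4.
1 is placed in row 5, so R5C1 = 2.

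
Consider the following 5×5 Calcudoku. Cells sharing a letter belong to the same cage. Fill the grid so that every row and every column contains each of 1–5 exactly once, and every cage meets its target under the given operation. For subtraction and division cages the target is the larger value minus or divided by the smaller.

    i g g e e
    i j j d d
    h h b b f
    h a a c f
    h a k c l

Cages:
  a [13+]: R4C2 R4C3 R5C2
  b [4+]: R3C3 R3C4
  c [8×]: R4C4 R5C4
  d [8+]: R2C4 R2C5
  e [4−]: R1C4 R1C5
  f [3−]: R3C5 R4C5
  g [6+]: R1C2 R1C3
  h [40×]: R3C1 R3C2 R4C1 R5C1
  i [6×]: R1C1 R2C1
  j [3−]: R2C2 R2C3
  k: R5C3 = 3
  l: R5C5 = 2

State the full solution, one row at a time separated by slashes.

K is a freebie, which forces R5C3 = 3.
Cage l is given, so R5C5 = 2.
3 is placed in column 3, so R3C3 = 1.
The two cells of cage b must have sum 4, which forces R3C4 = 3.
Row 3 already has 1; hence R3C5 = 4.
The two cells of cage c must have product 8, so R4C4 = 2.
Column 5 already has 4; hence R4C5 = 1.
Row 5 now contains 2, leaving R5C4 = 4.
The two cells of cage e must have difference 4, which forces R1C4 = 1.
Column 5 already has 1, leaving R1C5 = 5.
3 is placed in column 4, so R2C4 = 5.
The two cells of cage d must have sum 8; hence R2C5 = 3.
Cage h needs product 40, so R4C1 = 4.
Cage a has sum 13, so R4C2 = 3.
The 3 cells of cage a must have sum 13, which forces R4C3 = 5.
Cage h has product 40, which forces R5C1 = 1.
Row 5 already has 4, so R5C2 = 5.
Cage i's pair has product 6, which forces R1C1 = 3.
Row 2 already has 3, so R2C1 = 2.
The two cells of cage j must have difference 3; hence R2C2 = 1.
Cage j needs two cells with difference 3, leaving R2C3 = 4.
The 4 cells of cage h must have product 40; hence R3C1 = 5.
5 is placed in column 2, which forces R3C2 = 2.
2 is placed in column 2; hence R1C2 = 4.
Column 3 already has 4, which forces R1C3 = 2.

3 4 2 1 5 / 2 1 4 5 3 / 5 2 1 3 4 / 4 3 5 2 1 / 1 5 3 4 2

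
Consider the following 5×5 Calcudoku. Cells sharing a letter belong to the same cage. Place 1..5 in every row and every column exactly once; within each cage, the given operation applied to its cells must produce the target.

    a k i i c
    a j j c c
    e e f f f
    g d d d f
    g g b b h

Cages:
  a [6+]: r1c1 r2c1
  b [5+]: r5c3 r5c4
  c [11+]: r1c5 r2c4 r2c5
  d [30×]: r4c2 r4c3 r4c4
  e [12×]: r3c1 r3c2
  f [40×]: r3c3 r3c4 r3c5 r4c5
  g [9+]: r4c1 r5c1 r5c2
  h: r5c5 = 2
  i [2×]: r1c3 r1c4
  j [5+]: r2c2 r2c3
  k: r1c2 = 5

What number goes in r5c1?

K is a freebie, so r1c2 = 5.
Cage h is given, which forces r5c5 = 2.
The only place for 3 in row 1 is r1c5.
Cage c needs sum 11, so r2c4 = 3.
Column 5 already has 3; hence r2c5 = 5.
The only place for 4 in row 1 is r1c1.
Column 1 already has 4, leaving r2c1 = 2.
Column 1 already has 4; hence r3c1 = 3.
Cage e needs two cells with product 12; hence r3c2 = 4.
Row 3 already has 4; hence r3c5 = 1.
1 is placed in column 5, leaving r4c5 = 4.
Column 2 now contains 4; hence r2c2 = 1.
Cage j needs two cells with sum 5, so r2c3 = 4.
Cage g needs sum 9, so r5c2 = 3.
Column 3 already has 4; hence r5c3 = 1.
Row 5 already has 1, so r5c4 = 4.
1 is placed in column 3; hence r1c3 = 2.
The two cells of cage i must have product 2, so r1c4 = 1.
Column 3 already has 2; hence r3c3 = 5.
Row 3 already has 5, leaving r3c4 = 2.
The 3 cells of cage g must have sum 9, leaving r4c1 = 1.
3 is placed in column 2, so r4c2 = 2.
The 3 cells of cage d must have product 30, which forces r4c3 = 3.
Cage d needs product 30, so r4c4 = 5.
Row 5 already has 1, which forces r5c1 = 5.
Completed grid: 4 5 2 1 3 / 2 1 4 3 5 / 3 4 5 2 1 / 1 2 3 5 4 / 5 3 1 4 2.

5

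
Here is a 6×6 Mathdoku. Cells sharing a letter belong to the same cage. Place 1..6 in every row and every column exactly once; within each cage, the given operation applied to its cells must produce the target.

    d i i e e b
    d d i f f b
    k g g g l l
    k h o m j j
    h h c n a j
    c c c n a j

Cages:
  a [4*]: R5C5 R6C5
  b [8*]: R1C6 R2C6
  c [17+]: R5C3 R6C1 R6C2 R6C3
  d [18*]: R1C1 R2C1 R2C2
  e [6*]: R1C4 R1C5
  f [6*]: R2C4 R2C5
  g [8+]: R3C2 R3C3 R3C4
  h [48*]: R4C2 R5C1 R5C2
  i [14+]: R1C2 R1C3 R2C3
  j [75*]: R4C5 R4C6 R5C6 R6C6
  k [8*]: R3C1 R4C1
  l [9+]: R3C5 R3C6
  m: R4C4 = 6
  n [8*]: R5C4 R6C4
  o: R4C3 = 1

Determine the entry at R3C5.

3

Cage o is given; hence R4C3 = 1.
M is a freebie, so R4C4 = 6.
Cage j has product 75, which forces R4C5 = 5.
1 is placed in row 4, which forces R4C6 = 3.
Row 2 needs a 5, and only R2C3 is open for it.
In row 1, 5 can only go at R1C2, so R1C2 = 5.
Cage i needs sum 14, which forces R1C3 = 4.
Row 1 now contains 4, which forces R1C6 = 2.
2 is placed in column 6, so R2C6 = 4.
Cage e's pair has product 6; hence R1C4 = 1.
Cage e's pair has product 6, which forces R1C5 = 6.
Row 1 already has 6, so R1C1 = 3.
Cage g has sum 8, leaving R3C2 = 1.
Row 2 needs a 1, and only R2C1 is open for it.
Cage d needs product 18, which forces R2C2 = 6.
The only place for 6 in row 3 is R3C6.
Cage l needs two cells with sum 9, so R3C5 = 3.
The two cells of cage f must have product 6, which forces R2C4 = 3.
3 is placed in column 5, so R2C5 = 2.
3 is placed in row 3, which forces R3C3 = 2.
Cage g has sum 8; hence R3C4 = 5.
2 is placed in row 3, which forces R3C1 = 4.
Cage k's pair has product 8, so R4C1 = 2.
Row 4 now contains 2, which forces R4C2 = 4.
4 is placed in column 1, which forces R5C1 = 6.
Row 5 now contains 6, which forces R5C3 = 3.
Column 1 already has 6, so R6C1 = 5.
Column 3 already has 3, so R6C3 = 6.
Row 6 already has 5, so R6C6 = 1.
Row 5 now contains 3, leaving R5C2 = 2.
Row 5 now contains 2, so R5C4 = 4.
Cage a needs two cells with product 4, so R5C5 = 1.
Column 6 now contains 1, so R5C6 = 5.
Cage c needs sum 17, so R6C2 = 3.
Column 4 already has 4, so R6C4 = 2.
Row 6 already has 1, leaving R6C5 = 4.
Completed grid: 3 5 4 1 6 2 / 1 6 5 3 2 4 / 4 1 2 5 3 6 / 2 4 1 6 5 3 / 6 2 3 4 1 5 / 5 3 6 2 4 1.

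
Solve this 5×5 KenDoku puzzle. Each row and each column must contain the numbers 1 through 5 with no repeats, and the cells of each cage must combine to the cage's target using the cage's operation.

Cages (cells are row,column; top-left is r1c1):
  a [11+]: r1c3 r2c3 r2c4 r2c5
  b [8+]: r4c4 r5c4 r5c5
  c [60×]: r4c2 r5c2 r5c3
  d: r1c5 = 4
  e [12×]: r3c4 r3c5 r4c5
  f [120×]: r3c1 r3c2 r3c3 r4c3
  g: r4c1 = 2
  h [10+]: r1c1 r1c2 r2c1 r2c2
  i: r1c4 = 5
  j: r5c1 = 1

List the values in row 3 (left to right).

5 3 2 4 1

I is a freebie; hence r1c4 = 5.
D is a freebie, leaving r1c5 = 4.
Cage g is a single given cell; hence r4c1 = 2.
Cage j is given; hence r5c1 = 1.
Column 1 already has 1, so r1c1 = 3.
The 4 cells of cage h must have sum 10; hence r2c1 = 4.
Column 1 now contains 4; hence r3c1 = 5.
Cage e needs product 12, leaving r3c4 = 4.
Column 4 already has 4, so r5c4 = 2.
Cage f needs product 120; hence r4c3 = 4.
Cage c needs product 60, which forces r5c2 = 4.
The only place for 1 in row 3 is r3c5.
1 is placed in column 5; hence r4c5 = 3.
Column 5 now contains 3, so r5c5 = 5.
The 4 cells of cage a must have sum 11; hence r1c3 = 1.
Cage a has sum 11, leaving r2c3 = 5.
Cage a has sum 11, which forces r2c4 = 3.
Column 5 now contains 5, so r2c5 = 2.
Row 4 now contains 3, so r4c2 = 5.
Row 4 now contains 3; hence r4c4 = 1.
Row 5 already has 5, so r5c3 = 3.
1 is placed in row 1, which forces r1c2 = 2.
2 is placed in row 2, leaving r2c2 = 1.
Cage f has product 120, leaving r3c2 = 3.
3 is placed in column 3, leaving r3c3 = 2.
Completed grid: 3 2 1 5 4 / 4 1 5 3 2 / 5 3 2 4 1 / 2 5 4 1 3 / 1 4 3 2 5.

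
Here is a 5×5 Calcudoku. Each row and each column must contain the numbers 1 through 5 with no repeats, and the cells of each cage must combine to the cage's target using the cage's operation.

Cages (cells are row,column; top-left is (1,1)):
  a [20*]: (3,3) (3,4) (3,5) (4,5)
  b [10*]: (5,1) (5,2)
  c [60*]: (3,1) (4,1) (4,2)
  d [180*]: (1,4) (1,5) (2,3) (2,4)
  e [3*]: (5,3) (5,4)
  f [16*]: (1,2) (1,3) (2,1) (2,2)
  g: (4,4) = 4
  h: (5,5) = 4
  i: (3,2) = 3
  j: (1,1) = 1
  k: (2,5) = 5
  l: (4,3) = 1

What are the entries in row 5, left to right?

J is a freebie; hence (1,1) = 1.
Cage k is a single given cell; hence (2,5) = 5.
I is a freebie, leaving (3,2) = 3.
L is a freebie; hence (4,3) = 1.
Cage g is a single given cell, which forces (4,4) = 4.
Row 4 already has 1, leaving (4,5) = 2.
Column 3 already has 1; hence (5,3) = 3.
3 is placed in row 5, which forces (5,4) = 1.
Cage h is given, leaving (5,5) = 4.
Cage d has product 180, leaving (1,4) = 5.
Column 5 already has 4, so (1,5) = 3.
Cage f needs product 16, so (2,1) = 2.
The 4 cells of cage f must have product 16, leaving (2,2) = 1.
Column 3 now contains 3, leaving (2,3) = 4.
4 is placed in column 4, which forces (2,4) = 3.
The 3 cells of cage c must have product 60, leaving (3,1) = 4.
Column 4 now contains 5; hence (3,4) = 2.
Column 5 already has 4, which forces (3,5) = 1.
Cage c needs product 60, which forces (4,1) = 3.
Row 4 now contains 4, which forces (4,2) = 5.
2 is placed in column 1, so (5,1) = 5.
5 is placed in column 2, leaving (5,2) = 2.
Column 2 already has 2, which forces (1,2) = 4.
Column 3 now contains 4; hence (1,3) = 2.
2 is placed in row 3; hence (3,3) = 5.
Completed grid: 1 4 2 5 3 / 2 1 4 3 5 / 4 3 5 2 1 / 3 5 1 4 2 / 5 2 3 1 4.

5 2 3 1 4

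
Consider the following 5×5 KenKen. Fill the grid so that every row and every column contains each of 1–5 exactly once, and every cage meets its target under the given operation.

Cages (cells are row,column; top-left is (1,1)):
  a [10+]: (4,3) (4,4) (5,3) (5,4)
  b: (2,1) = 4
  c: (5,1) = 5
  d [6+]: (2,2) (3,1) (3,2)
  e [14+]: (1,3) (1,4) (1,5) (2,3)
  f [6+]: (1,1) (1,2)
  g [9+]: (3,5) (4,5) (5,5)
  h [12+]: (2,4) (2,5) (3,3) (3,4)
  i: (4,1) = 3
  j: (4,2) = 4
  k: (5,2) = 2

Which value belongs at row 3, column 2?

B is a freebie, so (2,1) = 4.
Cage i is given, which forces (4,1) = 3.
Cage j is given, so (4,2) = 4.
C is a freebie, leaving (5,1) = 5.
Cage k is a single given cell, so (5,2) = 2.
Cage f's pair has sum 6; hence (1,1) = 1.
Cage f needs two cells with sum 6, so (1,2) = 5.
Cage d needs sum 6; hence (3,1) = 2.
Cage e has sum 14; hence (2,3) = 5.
In column 3, 1 can only go at (4,3), so (4,3) = 1.
In row 3, 5 can only go at (3,4), so (3,4) = 5.
Column 4 now contains 5; hence (4,4) = 2.
Row 4 now contains 2, leaving (4,5) = 5.
The only place for 2 in row 2 is (2,5).
The 4 cells of cage e must have sum 14, which forces (1,3) = 2.
Cage h has sum 12, leaving (2,4) = 1.
Cage h needs sum 12, which forces (3,3) = 4.
Column 3 now contains 4, leaving (5,3) = 3.
Row 5 already has 3, leaving (5,4) = 4.
Row 5 already has 3, so (5,5) = 1.
Column 4 already has 4, leaving (1,4) = 3.
The 4 cells of cage e must have sum 14, which forces (1,5) = 4.
Row 2 now contains 1, which forces (2,2) = 3.
The 3 cells of cage d must have sum 6; hence (3,2) = 1.
Column 5 already has 1; hence (3,5) = 3.
Filled in: 1 5 2 3 4 / 4 3 5 1 2 / 2 1 4 5 3 / 3 4 1 2 5 / 5 2 3 4 1.

1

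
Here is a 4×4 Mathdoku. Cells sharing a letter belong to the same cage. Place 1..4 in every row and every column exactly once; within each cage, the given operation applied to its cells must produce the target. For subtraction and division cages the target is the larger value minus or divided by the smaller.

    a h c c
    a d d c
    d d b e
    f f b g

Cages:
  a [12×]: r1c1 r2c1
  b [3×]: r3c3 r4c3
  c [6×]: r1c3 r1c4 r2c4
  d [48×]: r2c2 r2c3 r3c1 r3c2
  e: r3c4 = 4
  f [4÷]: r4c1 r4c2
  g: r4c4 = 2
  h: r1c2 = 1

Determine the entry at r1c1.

4

H is a freebie, which forces r1c2 = 1.
Cage e is a single given cell, leaving r3c4 = 4.
1 is placed in column 2, leaving r4c2 = 4.
Cage g is a single given cell, which forces r4c4 = 2.
Cage c has product 6, which forces r1c3 = 2.
2 is placed in column 4, which forces r1c4 = 3.
The 4 cells of cage d must have product 48, which forces r2c2 = 2.
Cage d has product 48, which forces r2c3 = 4.
Cage c needs product 6, so r2c4 = 1.
Cage d has product 48, so r3c1 = 2.
Cage d needs product 48; hence r3c2 = 3.
Row 3 now contains 3, leaving r3c3 = 1.
4 is placed in row 4, which forces r4c1 = 1.
Column 3 now contains 1; hence r4c3 = 3.
Row 1 now contains 3; hence r1c1 = 4.
4 is placed in row 2; hence r2c1 = 3.
Filled in: 4 1 2 3 / 3 2 4 1 / 2 3 1 4 / 1 4 3 2.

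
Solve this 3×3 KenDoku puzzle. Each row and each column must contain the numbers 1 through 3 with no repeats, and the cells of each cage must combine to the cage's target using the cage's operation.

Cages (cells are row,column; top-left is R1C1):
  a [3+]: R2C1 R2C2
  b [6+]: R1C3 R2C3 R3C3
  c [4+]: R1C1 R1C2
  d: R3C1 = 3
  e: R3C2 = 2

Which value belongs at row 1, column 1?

1

Cage d is a single given cell, leaving R3C1 = 3.
Cage e is given; hence R3C2 = 2.
2 is placed in row 3, leaving R3C3 = 1.
3 is placed in column 1; hence R1C1 = 1.
Cage c's pair has sum 4, leaving R1C2 = 3.
Row 1 now contains 3, which forces R1C3 = 2.
Cage a needs two cells with sum 3, leaving R2C1 = 2.
Column 2 now contains 2, so R2C2 = 1.
2 is placed in column 3, which forces R2C3 = 3.
Filled in: 1 3 2 / 2 1 3 / 3 2 1.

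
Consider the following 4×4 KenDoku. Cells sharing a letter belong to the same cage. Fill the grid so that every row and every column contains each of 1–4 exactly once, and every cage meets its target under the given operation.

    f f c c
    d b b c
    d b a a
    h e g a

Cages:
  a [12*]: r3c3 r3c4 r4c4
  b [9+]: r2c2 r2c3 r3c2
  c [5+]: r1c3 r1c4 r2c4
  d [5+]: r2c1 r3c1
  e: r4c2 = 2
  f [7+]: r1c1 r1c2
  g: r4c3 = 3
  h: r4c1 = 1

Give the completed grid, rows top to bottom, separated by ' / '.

4 3 2 1 / 3 1 4 2 / 2 4 1 3 / 1 2 3 4

H is a freebie, so r4c1 = 1.
Cage e is a single given cell, which forces r4c2 = 2.
G is a freebie, which forces r4c3 = 3.
Row 4 now contains 3, so r4c4 = 4.
Cage a needs product 12, so r3c3 = 1.
Cage a needs product 12, leaving r3c4 = 3.
Column 3 now contains 1, which forces r1c3 = 2.
Column 4 already has 3, so r1c4 = 1.
Cage d needs two cells with sum 5, leaving r2c1 = 3.
3 is placed in row 2, so r2c2 = 1.
Column 3 already has 2, which forces r2c3 = 4.
Cage c needs sum 5, which forces r2c4 = 2.
3 is placed in row 3, leaving r3c1 = 2.
3 is placed in row 3; hence r3c2 = 4.
3 is placed in column 1, which forces r1c1 = 4.
Column 2 already has 4, so r1c2 = 3.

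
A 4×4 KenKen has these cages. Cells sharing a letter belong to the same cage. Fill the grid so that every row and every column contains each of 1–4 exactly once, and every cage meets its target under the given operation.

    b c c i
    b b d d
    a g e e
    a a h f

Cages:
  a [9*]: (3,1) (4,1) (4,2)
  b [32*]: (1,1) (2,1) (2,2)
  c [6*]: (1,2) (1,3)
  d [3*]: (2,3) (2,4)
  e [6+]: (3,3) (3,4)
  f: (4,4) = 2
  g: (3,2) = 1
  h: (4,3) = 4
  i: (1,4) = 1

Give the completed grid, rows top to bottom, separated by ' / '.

Cage b has product 32, which forces (1,1) = 4.
Cage i is given; hence (1,4) = 1.
Cage b needs product 32, which forces (2,1) = 2.
The 3 cells of cage b must have product 32; hence (2,2) = 4.
1 is placed in column 4, leaving (2,4) = 3.
The 3 cells of cage a must have product 9, so (3,1) = 3.
Cage g is a single given cell, leaving (3,2) = 1.
Cage a needs product 9, leaving (4,1) = 1.
Cage a needs product 9, which forces (4,2) = 3.
Cage h is a single given cell; hence (4,3) = 4.
F is a freebie, so (4,4) = 2.
Column 2 already has 3, leaving (1,2) = 2.
Cage c's pair has product 6; hence (1,3) = 3.
Row 2 now contains 3, leaving (2,3) = 1.
4 is placed in column 3, which forces (3,3) = 2.
Column 4 now contains 2; hence (3,4) = 4.

4 2 3 1 / 2 4 1 3 / 3 1 2 4 / 1 3 4 2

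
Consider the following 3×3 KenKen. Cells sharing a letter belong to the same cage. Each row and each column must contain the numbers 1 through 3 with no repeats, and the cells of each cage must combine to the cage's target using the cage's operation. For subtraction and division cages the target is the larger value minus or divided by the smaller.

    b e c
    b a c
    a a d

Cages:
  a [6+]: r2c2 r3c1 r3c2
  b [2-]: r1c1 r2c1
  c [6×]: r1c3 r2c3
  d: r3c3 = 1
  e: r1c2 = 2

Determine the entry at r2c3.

2

Cage e is a single given cell, leaving r1c2 = 2.
Row 1 already has 2, so r1c3 = 3.
Column 3 now contains 3, leaving r2c3 = 2.
D is a freebie; hence r3c3 = 1.
Row 1 already has 3; hence r1c1 = 1.
Cage b's pair has difference 2, so r2c1 = 3.
Cage a has sum 6, leaving r2c2 = 1.
Cage a has sum 6, leaving r3c1 = 2.
Row 3 already has 1, leaving r3c2 = 3.
Completed grid: 1 2 3 / 3 1 2 / 2 3 1.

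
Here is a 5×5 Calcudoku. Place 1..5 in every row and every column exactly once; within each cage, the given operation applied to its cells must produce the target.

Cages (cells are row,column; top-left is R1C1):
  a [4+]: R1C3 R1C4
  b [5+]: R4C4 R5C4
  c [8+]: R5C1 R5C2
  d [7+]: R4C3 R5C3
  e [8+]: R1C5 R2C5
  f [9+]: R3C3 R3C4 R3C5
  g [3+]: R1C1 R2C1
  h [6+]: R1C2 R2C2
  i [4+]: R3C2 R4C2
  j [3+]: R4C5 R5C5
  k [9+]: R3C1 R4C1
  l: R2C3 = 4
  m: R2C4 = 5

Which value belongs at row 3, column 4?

2

Cage l is a single given cell, which forces R2C3 = 4.
M is a freebie; hence R2C4 = 5.
Row 2 already has 5, so R2C5 = 3.
Column 5 now contains 3, leaving R1C5 = 5.
5 is placed in row 1, leaving R1C2 = 4.
Cage h needs two cells with sum 6; hence R2C2 = 2.
Cage g needs two cells with sum 3, which forces R1C1 = 2.
2 is placed in row 2, leaving R2C1 = 1.
In row 5, 4 can only go at R5C4, so R5C4 = 4.
Cage b needs two cells with sum 5, so R4C4 = 1.
Row 4 now contains 1, which forces R4C5 = 2.
Column 5 already has 2, which forces R5C5 = 1.
Cage a's pair has sum 4, which forces R1C3 = 1.
1 is placed in column 4; hence R1C4 = 3.
The two cells of cage i must have sum 4, so R3C2 = 1.
3 is placed in column 4, which forces R3C4 = 2.
1 is placed in column 5; hence R3C5 = 4.
Row 4 now contains 1, leaving R4C2 = 3.
Row 4 already has 2, which forces R4C3 = 5.
Column 2 already has 3, leaving R5C2 = 5.
The two cells of cage d must have sum 7, leaving R5C3 = 2.
Row 3 now contains 4; hence R3C1 = 5.
Row 3 now contains 2; hence R3C3 = 3.
5 is placed in row 4, which forces R4C1 = 4.
5 is placed in row 5; hence R5C1 = 3.
The full grid is 2 4 1 3 5 / 1 2 4 5 3 / 5 1 3 2 4 / 4 3 5 1 2 / 3 5 2 4 1.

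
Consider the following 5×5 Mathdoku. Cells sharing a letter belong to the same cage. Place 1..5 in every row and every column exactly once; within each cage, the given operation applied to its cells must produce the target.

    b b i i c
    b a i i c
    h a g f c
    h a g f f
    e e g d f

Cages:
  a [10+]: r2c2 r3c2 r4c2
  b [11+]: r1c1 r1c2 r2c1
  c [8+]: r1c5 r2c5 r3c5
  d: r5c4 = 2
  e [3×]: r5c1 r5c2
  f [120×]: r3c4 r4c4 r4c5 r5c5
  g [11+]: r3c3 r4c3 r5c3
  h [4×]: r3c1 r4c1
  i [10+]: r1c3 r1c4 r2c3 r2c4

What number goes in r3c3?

2

Cage d is a single given cell; hence r5c4 = 2.
The 4 cells of cage f must have product 120; hence r4c5 = 2.
Cage g needs sum 11; hence r3c3 = 2.
The only place for 5 in column 5 is r5c5.
Cage g needs sum 11; hence r4c3 = 5.
Row 5 already has 5, leaving r5c3 = 4.
The only place for 5 in row 3 is r3c2.
The pair r3c1/r4c1 in column 1 holds {1, 4}, which forces r5c1 = 3.
The two cells of cage e must have product 3, which forces r5c2 = 1.
The 3 cells of cage b must have sum 11; hence r1c2 = 4.
Cage a needs sum 10, leaving r2c2 = 2.
Cage a has sum 10, so r4c2 = 3.
3 is placed in row 4; hence r4c4 = 4.
Cage b needs sum 11, leaving r1c1 = 2.
Row 2 now contains 2; hence r2c1 = 5.
Row 2 now contains 5, so r2c4 = 1.
Cage h's pair has product 4, so r3c1 = 4.
Column 4 already has 4; hence r3c4 = 3.
3 is placed in row 3, leaving r3c5 = 1.
Row 4 already has 4, leaving r4c1 = 1.
Cage i needs sum 10, leaving r1c3 = 1.
Column 4 already has 1, which forces r1c4 = 5.
Column 5 now contains 1, which forces r1c5 = 3.
Row 2 already has 1, which forces r2c3 = 3.
The 3 cells of cage c must have sum 8; hence r2c5 = 4.
Completed grid: 2 4 1 5 3 / 5 2 3 1 4 / 4 5 2 3 1 / 1 3 5 4 2 / 3 1 4 2 5.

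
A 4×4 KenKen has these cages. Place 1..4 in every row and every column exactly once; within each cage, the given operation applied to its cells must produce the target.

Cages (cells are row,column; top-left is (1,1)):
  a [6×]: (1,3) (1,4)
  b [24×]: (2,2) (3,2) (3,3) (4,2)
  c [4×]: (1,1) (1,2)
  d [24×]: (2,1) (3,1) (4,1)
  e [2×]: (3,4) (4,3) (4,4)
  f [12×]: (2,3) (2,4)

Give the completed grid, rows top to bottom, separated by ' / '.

1 4 2 3 / 2 1 3 4 / 3 2 4 1 / 4 3 1 2

The 3 cells of cage e must have product 2, so (3,4) = 1.
Cage e needs product 2, leaving (4,3) = 1.
The 3 cells of cage e must have product 2, so (4,4) = 2.
The two cells of cage a must have product 6; hence (1,3) = 2.
Column 4 now contains 2, leaving (1,4) = 3.
The 4 cells of cage b must have product 24, so (2,2) = 1.
Column 4 now contains 3; hence (2,4) = 4.
Cage c's pair has product 4; hence (1,1) = 1.
Column 2 now contains 1, so (1,2) = 4.
4 is placed in row 2, so (2,3) = 3.
The 4 cells of cage b must have product 24, leaving (3,2) = 2.
Column 3 already has 3; hence (3,3) = 4.
4 is placed in column 2; hence (4,2) = 3.
3 is placed in row 2, so (2,1) = 2.
4 is placed in row 3, so (3,1) = 3.
Row 4 already has 3; hence (4,1) = 4.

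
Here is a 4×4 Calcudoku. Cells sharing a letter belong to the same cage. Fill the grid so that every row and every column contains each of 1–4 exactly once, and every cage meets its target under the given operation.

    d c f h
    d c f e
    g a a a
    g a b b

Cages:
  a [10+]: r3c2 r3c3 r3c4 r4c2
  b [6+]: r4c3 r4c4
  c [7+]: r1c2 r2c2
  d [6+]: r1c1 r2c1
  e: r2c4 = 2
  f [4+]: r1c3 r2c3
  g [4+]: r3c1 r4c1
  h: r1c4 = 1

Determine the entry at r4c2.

1

Cage h is given, leaving r1c4 = 1.
E is a freebie, leaving r2c4 = 2.
Column 4 already has 2; hence r4c4 = 4.
Cage d's pair has sum 6, so r1c1 = 2.
Row 1 now contains 1, so r1c3 = 3.
2 is placed in row 2, so r2c1 = 4.
Row 2 already has 4, leaving r2c2 = 3.
The two cells of cage f must have sum 4; hence r2c3 = 1.
Column 4 already has 4, so r3c4 = 3.
4 is placed in row 4, which forces r4c3 = 2.
Row 1 now contains 3; hence r1c2 = 4.
Row 3 now contains 3, which forces r3c1 = 1.
Cage a needs sum 10, leaving r3c2 = 2.
Column 3 already has 2; hence r3c3 = 4.
Cage g needs two cells with sum 4, so r4c1 = 3.
Row 4 now contains 2, leaving r4c2 = 1.
Filled in: 2 4 3 1 / 4 3 1 2 / 1 2 4 3 / 3 1 2 4.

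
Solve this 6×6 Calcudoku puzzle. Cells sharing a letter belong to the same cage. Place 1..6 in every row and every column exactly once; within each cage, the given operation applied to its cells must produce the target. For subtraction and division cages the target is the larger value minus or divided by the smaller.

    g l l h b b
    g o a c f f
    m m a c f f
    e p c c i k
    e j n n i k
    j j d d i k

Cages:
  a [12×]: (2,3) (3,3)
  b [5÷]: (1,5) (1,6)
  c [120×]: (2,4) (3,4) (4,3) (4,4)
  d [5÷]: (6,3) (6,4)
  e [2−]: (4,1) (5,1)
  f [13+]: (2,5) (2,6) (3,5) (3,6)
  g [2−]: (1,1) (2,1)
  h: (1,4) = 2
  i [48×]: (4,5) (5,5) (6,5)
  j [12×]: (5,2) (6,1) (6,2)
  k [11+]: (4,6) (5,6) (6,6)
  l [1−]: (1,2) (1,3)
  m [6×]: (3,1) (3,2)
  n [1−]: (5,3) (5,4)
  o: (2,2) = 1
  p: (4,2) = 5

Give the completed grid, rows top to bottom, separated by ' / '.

Cage h is a single given cell, so (1,4) = 2.
Cage o is a single given cell, leaving (2,2) = 1.
P is a freebie; hence (4,2) = 5.
The 3 cells of cage j must have product 12, so (5,2) = 2.
The pair (6,3)/(6,4) in row 6 holds {1, 5}; hence (6,1) = 2.
Cage j needs product 12, leaving (6,2) = 3.
Column 2 now contains 3; hence (1,2) = 4.
Cage l needs two cells with difference 1, leaving (1,3) = 3.
The two cells of cage m must have product 6, leaving (3,1) = 1.
Column 2 now contains 3, leaving (3,2) = 6.
Cage i has product 48, leaving (4,5) = 2.
Row 1 already has 3, which forces (1,1) = 6.
Cage g's pair has difference 2, leaving (2,1) = 4.
The two cells of cage a must have product 12, which forces (2,3) = 6.
Row 2 now contains 6; hence (2,4) = 5.
Row 2 already has 5, which forces (2,5) = 3.
Row 2 now contains 3, which forces (2,6) = 2.
Cage a needs two cells with product 12, so (3,3) = 2.
Column 4 already has 5; hence (3,4) = 4.
4 is placed in row 3, leaving (3,5) = 5.
4 is placed in row 3; hence (3,6) = 3.
Column 1 already has 4, leaving (4,1) = 3.
Column 1 already has 4; hence (5,1) = 5.
Row 5 already has 5, so (5,3) = 4.
4 is placed in row 5, which forces (5,5) = 6.
Row 5 already has 6, so (5,6) = 1.
Column 4 already has 5, which forces (6,4) = 1.
Column 5 now contains 6, which forces (6,5) = 4.
4 is placed in row 6; hence (6,6) = 6.
Column 5 already has 5, which forces (1,5) = 1.
Column 6 now contains 1, which forces (1,6) = 5.
Column 3 now contains 4, so (4,3) = 1.
Column 4 now contains 1, which forces (4,4) = 6.
6 is placed in column 6, so (4,6) = 4.
Row 5 already has 6, leaving (5,4) = 3.
Row 6 already has 1; hence (6,3) = 5.

6 4 3 2 1 5 / 4 1 6 5 3 2 / 1 6 2 4 5 3 / 3 5 1 6 2 4 / 5 2 4 3 6 1 / 2 3 5 1 4 6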